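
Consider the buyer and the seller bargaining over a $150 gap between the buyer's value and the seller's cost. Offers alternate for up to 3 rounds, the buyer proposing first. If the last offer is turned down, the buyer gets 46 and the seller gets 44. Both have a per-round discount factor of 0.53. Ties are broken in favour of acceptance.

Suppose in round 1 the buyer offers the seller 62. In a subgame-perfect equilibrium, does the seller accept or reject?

Accept

Work out the seller's continuation value if the offer is rejected.
Round 3 (the buyer proposes): the seller gets 44 if talks fail, so the buyer offers 44 and keeps 106.
Round 2 (the seller proposes): the buyer can get 106 next round, worth 0.53 × 106 = 56.18 now, so the seller offers 56.18, keeping 93.82.
So by rejecting in round 1, the seller gets 93.82 next round, worth 0.53 × 93.82 = 49.7246 now.
Offer 62 ≥ 49.7246, so the seller accepts.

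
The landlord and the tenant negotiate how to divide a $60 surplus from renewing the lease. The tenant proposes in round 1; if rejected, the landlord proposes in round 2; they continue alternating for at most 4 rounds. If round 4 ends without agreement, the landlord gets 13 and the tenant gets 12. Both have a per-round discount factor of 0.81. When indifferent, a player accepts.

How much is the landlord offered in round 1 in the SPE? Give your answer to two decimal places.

Round 4 (the landlord proposes): the tenant gets 12 if talks fail, so the landlord offers 12 and keeps 48.
Round 3 (the tenant proposes): the landlord can get 48 next round, worth 0.81 × 48 = 38.88 now; the tenant offers that and keeps 21.12.
Round 2 (the landlord proposes): the tenant can get 21.12 next round, worth 0.81 × 21.12 = 17.1072 now, so the landlord offers 17.1072, keeping 42.8928.
Round 1 (the tenant proposes): the landlord can get 42.8928 next round, worth 0.81 × 42.8928 = 34.743168 now. The tenant offers 34.743168 and keeps 60 − 34.743168 = 25.256832.

34.74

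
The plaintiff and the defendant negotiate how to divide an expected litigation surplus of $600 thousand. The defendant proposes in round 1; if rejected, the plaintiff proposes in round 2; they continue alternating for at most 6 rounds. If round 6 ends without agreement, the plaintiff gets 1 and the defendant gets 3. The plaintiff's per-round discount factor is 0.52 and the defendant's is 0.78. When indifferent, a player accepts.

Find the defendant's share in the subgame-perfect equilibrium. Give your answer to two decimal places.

452.45

Solve by backward induction from round 6.
Round 6 (the plaintiff proposes): the defendant gets 3 if talks fail, so the plaintiff offers 3 and keeps 597.
Round 5 (the defendant proposes): the plaintiff can get 597 next round, worth 0.52 × 597 = 310.44 now, so the defendant offers 310.44, keeping 289.56.
Round 4 (the plaintiff proposes): the defendant can get 289.56 next round, worth 0.78 × 289.56 = 225.8568 now; the plaintiff offers that and keeps 374.1432.
Round 3 (the defendant proposes): the plaintiff can get 374.1432 next round, worth 0.52 × 374.1432 = 194.554464 now, so the defendant offers 194.554464, keeping 405.445536.
Round 2 (the plaintiff proposes): the defendant can get 405.445536 next round, worth 0.78 × 405.445536 = 316.24751808 now; the plaintiff offers that and keeps 283.75248192.
Round 1 (the defendant proposes): the plaintiff can get 283.75248192 next round, worth 0.52 × 283.75248192 = 147.5512905984 now; the defendant offers that and keeps 452.4487094016.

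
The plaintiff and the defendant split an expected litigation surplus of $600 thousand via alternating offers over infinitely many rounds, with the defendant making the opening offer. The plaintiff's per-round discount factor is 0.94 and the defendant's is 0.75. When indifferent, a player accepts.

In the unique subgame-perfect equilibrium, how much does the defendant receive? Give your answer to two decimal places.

In a stationary SPE each proposer offers the other exactly their discounted continuation value.
If the defendant keeps x when proposing and the plaintiff keeps y when proposing, then x = 600 − 0.94y and y = 600 − 0.75x.
Solving: x = 600(1 − 0.94) / (1 − 0.75·0.94) = 36 / 0.295 ≈ 122.0339.
The plaintiff gets 600 − 122.0339 ≈ 477.9661.

122.03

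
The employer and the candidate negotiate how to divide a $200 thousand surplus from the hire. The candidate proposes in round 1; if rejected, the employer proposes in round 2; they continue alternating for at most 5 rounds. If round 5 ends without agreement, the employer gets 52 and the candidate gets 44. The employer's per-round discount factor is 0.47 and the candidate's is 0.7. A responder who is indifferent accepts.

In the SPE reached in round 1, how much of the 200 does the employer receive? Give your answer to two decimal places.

43.11

Round 5 (the candidate proposes): the employer gets 52 if talks fail, so the candidate offers 52 and keeps 148.
Round 4 (the employer proposes): the candidate can get 148 next round, worth 0.7 × 148 = 103.6 now, so the employer offers 103.6, keeping 96.4.
Round 3 (the candidate proposes): the employer can get 96.4 next round, worth 0.47 × 96.4 = 45.308 now, so the candidate offers 45.308, keeping 154.692.
Round 2 (the employer proposes): the candidate can get 154.692 next round, worth 0.7 × 154.692 = 108.2844 now, so the employer offers 108.2844, keeping 91.7156.
Round 1 (the candidate proposes): the employer can get 91.7156 next round, worth 0.47 × 91.7156 = 43.106332 now; the candidate offers that and keeps 156.893668.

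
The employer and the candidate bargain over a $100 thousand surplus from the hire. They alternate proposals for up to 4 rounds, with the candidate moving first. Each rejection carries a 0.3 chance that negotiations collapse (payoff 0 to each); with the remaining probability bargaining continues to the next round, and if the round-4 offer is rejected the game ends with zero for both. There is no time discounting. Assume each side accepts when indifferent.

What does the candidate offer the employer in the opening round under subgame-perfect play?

55.3

By backward induction:
Round 4 (the employer proposes): the candidate will accept anything ≥ 0, so the employer offers 0 and keeps 100.
Round 3 (the candidate proposes): rejecting gives the employer an expected 0.7 × 100 = 70; the candidate offers that and keeps 30.
Round 2 (the employer proposes): rejecting gives the candidate an expected 0.7 × 30 = 21; the employer offers that and keeps 79.
Round 1 (the candidate proposes): rejecting gives the employer an expected 0.7 × 79 = 55.3; the candidate offers that and keeps 44.7.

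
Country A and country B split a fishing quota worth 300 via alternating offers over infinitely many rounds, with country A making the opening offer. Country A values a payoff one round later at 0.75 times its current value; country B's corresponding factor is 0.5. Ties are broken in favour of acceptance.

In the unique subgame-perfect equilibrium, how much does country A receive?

In a stationary SPE each proposer offers the other exactly their discounted continuation value.
If country A keeps x when proposing and country B keeps y when proposing, then x = 300 − 0.5y and y = 300 − 0.75x.
Solving: x = 300(1 − 0.5) / (1 − 0.75·0.5) = 150 / 0.625 = 240.
Country B gets 300 − 240 = 60.

240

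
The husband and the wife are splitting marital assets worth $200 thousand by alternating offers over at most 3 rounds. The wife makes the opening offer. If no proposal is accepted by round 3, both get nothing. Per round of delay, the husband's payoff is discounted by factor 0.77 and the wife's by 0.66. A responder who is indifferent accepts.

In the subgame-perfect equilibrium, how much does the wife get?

Solve by backward induction from round 3.
Round 3 (the wife proposes): the husband will accept anything ≥ 0, so the wife offers 0 and keeps 200.
Round 2 (the husband proposes): the wife can get 200 next round, worth 0.66 × 200 = 132 now. The husband offers 132 and keeps 200 − 132 = 68.
Round 1 (the wife proposes): the husband can get 68 next round, worth 0.77 × 68 = 52.36 now, so the wife offers 52.36, keeping 147.64.

147.64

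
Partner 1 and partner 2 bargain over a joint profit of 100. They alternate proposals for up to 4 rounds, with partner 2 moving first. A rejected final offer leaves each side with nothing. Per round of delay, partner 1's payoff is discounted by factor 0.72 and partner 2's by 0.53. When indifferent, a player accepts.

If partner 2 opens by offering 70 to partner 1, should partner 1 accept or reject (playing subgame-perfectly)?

Accept

Work out partner 1's continuation value if the offer is rejected.
Round 4 (partner 1 proposes): partner 2 will accept anything ≥ 0, so partner 1 offers 0 and keeps 100.
Round 3 (partner 2 proposes): partner 1 can get 100 next round, worth 0.72 × 100 = 72 now; partner 2 offers that and keeps 28.
Round 2 (partner 1 proposes): partner 2 can get 28 next round, worth 0.53 × 28 = 14.84 now. Partner 1 offers 14.84 and keeps 100 − 14.84 = 85.16.
So by rejecting in round 1, partner 1 gets 85.16 next round, worth 0.72 × 85.16 = 61.3152 now.
Offer 70 ≥ 61.3152, so partner 1 accepts.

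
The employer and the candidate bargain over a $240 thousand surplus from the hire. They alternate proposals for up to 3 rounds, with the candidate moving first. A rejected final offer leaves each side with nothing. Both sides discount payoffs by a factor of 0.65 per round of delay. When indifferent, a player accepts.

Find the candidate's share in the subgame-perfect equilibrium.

Work backward from the last round.
Round 3 (the candidate proposes): rejection yields 0 for the employer; the candidate offers 0 and keeps 240.
Round 2 (the employer proposes): the candidate can get 240 next round, worth 0.65 × 240 = 156 now; the employer offers that and keeps 84.
Round 1 (the candidate proposes): the employer can get 84 next round, worth 0.65 × 84 = 54.6 now. The candidate offers 54.6 and keeps 240 − 54.6 = 185.4.

185.4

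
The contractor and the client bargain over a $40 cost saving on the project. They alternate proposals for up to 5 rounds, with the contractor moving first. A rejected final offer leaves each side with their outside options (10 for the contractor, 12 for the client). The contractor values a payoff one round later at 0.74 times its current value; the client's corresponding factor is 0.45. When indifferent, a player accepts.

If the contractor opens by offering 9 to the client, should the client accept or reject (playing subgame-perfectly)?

Accept

Work out the client's continuation value if the offer is rejected.
Round 5 (the contractor proposes): the client gets 12 if talks fail, so the contractor offers 12 and keeps 28.
Round 4 (the client proposes): the contractor can get 28 next round, worth 0.74 × 28 = 20.72 now. The client offers 20.72 and keeps 40 − 20.72 = 19.28.
Round 3 (the contractor proposes): the client can get 19.28 next round, worth 0.45 × 19.28 = 8.676 now; the contractor offers that and keeps 31.324.
Round 2 (the client proposes): the contractor can get 31.324 next round, worth 0.74 × 31.324 = 23.17976 now. The client offers 23.17976 and keeps 40 − 23.17976 = 16.82024.
So by rejecting in round 1, the client gets 16.82024 next round, worth 0.45 × 16.82024 = 7.569108 now.
Offer 9 ≥ 7.569108, so the client accepts.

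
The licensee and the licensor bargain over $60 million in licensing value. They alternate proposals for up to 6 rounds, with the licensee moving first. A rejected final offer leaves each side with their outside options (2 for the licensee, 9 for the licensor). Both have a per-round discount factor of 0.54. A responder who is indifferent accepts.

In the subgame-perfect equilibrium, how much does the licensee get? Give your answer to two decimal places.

38.09

Work backward from the last round.
Round 6 (the licensor proposes): the licensee gets 2 if talks fail, so the licensor offers 2 and keeps 58.
Round 5 (the licensee proposes): the licensor can get 58 next round, worth 0.54 × 58 = 31.32 now; the licensee offers that and keeps 28.68.
Round 4 (the licensor proposes): the licensee can get 28.68 next round, worth 0.54 × 28.68 = 15.4872 now, so the licensor offers 15.4872, keeping 44.5128.
Round 3 (the licensee proposes): the licensor can get 44.5128 next round, worth 0.54 × 44.5128 = 24.036912 now; the licensee offers that and keeps 35.963088.
Round 2 (the licensor proposes): the licensee can get 35.963088 next round, worth 0.54 × 35.963088 = 19.42006752 now, so the licensor offers 19.42006752, keeping 40.57993248.
Round 1 (the licensee proposes): the licensor can get 40.57993248 next round, worth 0.54 × 40.57993248 = 21.9131635392 now. The licensee offers 21.9131635392 and keeps 60 − 21.9131635392 = 38.0868364608.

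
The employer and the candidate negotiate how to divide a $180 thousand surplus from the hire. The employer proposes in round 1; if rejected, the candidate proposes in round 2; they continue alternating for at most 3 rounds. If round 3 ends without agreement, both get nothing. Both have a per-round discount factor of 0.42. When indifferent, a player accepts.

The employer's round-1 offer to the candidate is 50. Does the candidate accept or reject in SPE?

Accept

Work out the candidate's continuation value if the offer is rejected.
Round 3 (the employer proposes): rejection yields 0 for the candidate; the employer offers 0 and keeps 180.
Round 2 (the candidate proposes): the employer can get 180 next round, worth 0.42 × 180 = 75.6 now. The candidate offers 75.6 and keeps 180 − 75.6 = 104.4.
So by rejecting in round 1, the candidate gets 104.4 next round, worth 0.42 × 104.4 = 43.848 now.
Offer 50 ≥ 43.848, so the candidate accepts.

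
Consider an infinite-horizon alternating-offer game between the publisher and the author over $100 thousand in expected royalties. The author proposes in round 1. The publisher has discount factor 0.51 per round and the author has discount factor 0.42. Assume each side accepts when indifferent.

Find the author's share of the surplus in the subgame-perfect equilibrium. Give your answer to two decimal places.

62.36

When the author proposes, the publisher accepts any offer worth at least 0.51 times what the publisher would get by proposing next round; and vice versa.
This gives x = 100 − 0.51y and y = 100 − 0.42x, where x and y are each side's share when it proposes.
Hence (1 − 0.51·0.42)x = 100(1 − 0.51), i.e. 0.7858·x = 49.
x ≈ 62.3568; the publisher's share is 100 − x ≈ 37.6432.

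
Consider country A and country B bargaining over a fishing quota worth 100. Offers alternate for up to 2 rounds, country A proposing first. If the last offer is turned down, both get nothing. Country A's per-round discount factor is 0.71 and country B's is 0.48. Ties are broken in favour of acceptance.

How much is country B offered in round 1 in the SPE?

Round 2 (country B proposes): country A will accept anything ≥ 0, so country B offers 0 and keeps 100.
Round 1 (country A proposes): country B can get 100 next round, worth 0.48 × 100 = 48 now, so country A offers 48, keeping 52.

48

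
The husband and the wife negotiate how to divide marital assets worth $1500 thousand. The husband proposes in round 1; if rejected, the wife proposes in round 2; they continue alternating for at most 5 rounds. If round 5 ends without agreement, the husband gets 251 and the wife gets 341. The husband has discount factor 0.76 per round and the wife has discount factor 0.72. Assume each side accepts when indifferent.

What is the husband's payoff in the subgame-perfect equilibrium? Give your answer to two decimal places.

996.86

Solve by backward induction from round 5.
Round 5 (the husband proposes): the wife gets 341 if talks fail, so the husband offers 341 and keeps 1159.
Round 4 (the wife proposes): the husband can get 1159 next round, worth 0.76 × 1159 = 880.84 now, so the wife offers 880.84, keeping 619.16.
Round 3 (the husband proposes): the wife can get 619.16 next round, worth 0.72 × 619.16 = 445.7952 now, so the husband offers 445.7952, keeping 1054.2048.
Round 2 (the wife proposes): the husband can get 1054.2048 next round, worth 0.76 × 1054.2048 = 801.195648 now; the wife offers that and keeps 698.804352.
Round 1 (the husband proposes): the wife can get 698.804352 next round, worth 0.72 × 698.804352 = 503.13913344 now; the husband offers that and keeps 996.86086656.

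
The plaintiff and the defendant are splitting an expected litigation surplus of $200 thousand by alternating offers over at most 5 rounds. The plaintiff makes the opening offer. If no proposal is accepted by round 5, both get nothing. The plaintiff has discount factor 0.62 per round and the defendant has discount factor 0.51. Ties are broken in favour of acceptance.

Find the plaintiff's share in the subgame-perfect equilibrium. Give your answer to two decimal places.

148.98

Work backward from the last round.
Round 5 (the plaintiff proposes): rejection yields 0 for the defendant; the plaintiff offers 0 and keeps 200.
Round 4 (the defendant proposes): the plaintiff can get 200 next round, worth 0.62 × 200 = 124 now. The defendant offers 124 and keeps 200 − 124 = 76.
Round 3 (the plaintiff proposes): the defendant can get 76 next round, worth 0.51 × 76 = 38.76 now, so the plaintiff offers 38.76, keeping 161.24.
Round 2 (the defendant proposes): the plaintiff can get 161.24 next round, worth 0.62 × 161.24 = 99.9688 now. The defendant offers 99.9688 and keeps 200 − 99.9688 = 100.0312.
Round 1 (the plaintiff proposes): the defendant can get 100.0312 next round, worth 0.51 × 100.0312 = 51.015912 now; the plaintiff offers that and keeps 148.984088.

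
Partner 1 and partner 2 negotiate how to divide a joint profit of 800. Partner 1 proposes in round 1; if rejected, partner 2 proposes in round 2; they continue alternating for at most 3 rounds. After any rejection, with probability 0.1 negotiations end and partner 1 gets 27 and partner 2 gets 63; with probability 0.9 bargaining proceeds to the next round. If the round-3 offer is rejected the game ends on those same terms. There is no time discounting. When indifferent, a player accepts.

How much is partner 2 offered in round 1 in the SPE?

By backward induction:
Round 3 (partner 1 proposes): partner 2 gets 63 if talks fail, so partner 1 offers 63 and keeps 737.
Round 2 (partner 2 proposes): rejecting gives partner 1 an expected 0.9 × 737 + 0.1 × 27 = 666, so partner 2 offers 666, keeping 134.
Round 1 (partner 1 proposes): rejecting gives partner 2 an expected 0.9 × 134 + 0.1 × 63 = 126.9. Partner 1 offers 126.9 and keeps 800 − 126.9 = 673.1.

126.9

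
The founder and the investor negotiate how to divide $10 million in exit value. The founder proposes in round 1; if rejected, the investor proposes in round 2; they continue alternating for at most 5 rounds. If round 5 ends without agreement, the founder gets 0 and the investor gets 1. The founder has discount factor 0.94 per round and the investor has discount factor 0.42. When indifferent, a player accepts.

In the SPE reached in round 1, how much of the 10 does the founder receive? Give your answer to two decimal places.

9.49

Work backward from the last round.
Round 5 (the founder proposes): the investor gets 1 if talks fail, so the founder offers 1 and keeps 9.
Round 4 (the investor proposes): the founder can get 9 next round, worth 0.94 × 9 = 8.46 now. The investor offers 8.46 and keeps 10 − 8.46 = 1.54.
Round 3 (the founder proposes): the investor can get 1.54 next round, worth 0.42 × 1.54 = 0.6468 now, so the founder offers 0.6468, keeping 9.3532.
Round 2 (the investor proposes): the founder can get 9.3532 next round, worth 0.94 × 9.3532 = 8.792008 now; the investor offers that and keeps 1.207992.
Round 1 (the founder proposes): the investor can get 1.207992 next round, worth 0.42 × 1.207992 = 0.50735664 now; the founder offers that and keeps 9.49264336.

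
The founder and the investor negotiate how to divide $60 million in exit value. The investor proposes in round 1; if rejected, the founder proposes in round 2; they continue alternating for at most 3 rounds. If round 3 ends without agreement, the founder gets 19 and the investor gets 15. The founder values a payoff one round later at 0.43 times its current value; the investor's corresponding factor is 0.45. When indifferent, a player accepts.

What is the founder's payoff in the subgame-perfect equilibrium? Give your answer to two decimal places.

Round 3 (the investor proposes): the founder gets 19 if talks fail, so the investor offers 19 and keeps 41.
Round 2 (the founder proposes): the investor can get 41 next round, worth 0.45 × 41 = 18.45 now, so the founder offers 18.45, keeping 41.55.
Round 1 (the investor proposes): the founder can get 41.55 next round, worth 0.43 × 41.55 = 17.8665 now; the investor offers that and keeps 42.1335.

17.87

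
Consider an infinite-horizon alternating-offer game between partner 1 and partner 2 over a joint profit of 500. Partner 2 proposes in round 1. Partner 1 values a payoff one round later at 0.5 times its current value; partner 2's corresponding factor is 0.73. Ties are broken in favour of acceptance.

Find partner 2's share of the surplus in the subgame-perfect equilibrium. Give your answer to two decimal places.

393.70

When partner 2 proposes, partner 1 accepts any offer worth at least 0.5 times what partner 1 would get by proposing next round; and vice versa.
This gives x = 500 − 0.5y and y = 500 − 0.73x, where x and y are each side's share when it proposes.
Hence (1 − 0.5·0.73)x = 500(1 − 0.5), i.e. 0.635·x = 250.
x ≈ 393.7008; partner 1's share is 500 − x ≈ 106.2992.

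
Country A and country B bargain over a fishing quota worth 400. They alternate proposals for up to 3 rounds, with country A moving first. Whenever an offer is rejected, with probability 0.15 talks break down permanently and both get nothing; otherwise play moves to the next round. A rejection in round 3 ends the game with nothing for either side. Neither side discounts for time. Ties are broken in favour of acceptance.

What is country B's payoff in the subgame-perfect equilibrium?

51

Round 3 (country A proposes): rejection yields 0 for country B; country A offers 0 and keeps 400.
Round 2 (country B proposes): rejecting gives country A an expected 0.85 × 400 = 340. Country B offers 340 and keeps 400 − 340 = 60.
Round 1 (country A proposes): rejecting gives country B an expected 0.85 × 60 = 51, so country A offers 51, keeping 349.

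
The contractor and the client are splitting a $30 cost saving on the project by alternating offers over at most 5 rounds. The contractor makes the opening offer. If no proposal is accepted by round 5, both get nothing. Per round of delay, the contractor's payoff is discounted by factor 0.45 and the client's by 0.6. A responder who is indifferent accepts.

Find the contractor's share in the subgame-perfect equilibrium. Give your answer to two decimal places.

17.43

Round 5 (the contractor proposes): rejection yields 0 for the client; the contractor offers 0 and keeps 30.
Round 4 (the client proposes): the contractor can get 30 next round, worth 0.45 × 30 = 13.5 now. The client offers 13.5 and keeps 30 − 13.5 = 16.5.
Round 3 (the contractor proposes): the client can get 16.5 next round, worth 0.6 × 16.5 = 9.9 now. The contractor offers 9.9 and keeps 30 − 9.9 = 20.1.
Round 2 (the client proposes): the contractor can get 20.1 next round, worth 0.45 × 20.1 = 9.045 now. The client offers 9.045 and keeps 30 − 9.045 = 20.955.
Round 1 (the contractor proposes): the client can get 20.955 next round, worth 0.6 × 20.955 = 12.573 now; the contractor offers that and keeps 17.427.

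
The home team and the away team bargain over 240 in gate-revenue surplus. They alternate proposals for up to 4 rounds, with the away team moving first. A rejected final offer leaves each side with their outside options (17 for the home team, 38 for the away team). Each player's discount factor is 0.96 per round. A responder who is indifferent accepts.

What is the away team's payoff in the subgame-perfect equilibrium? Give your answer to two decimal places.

Round 4 (the home team proposes): the away team gets 38 if talks fail, so the home team offers 38 and keeps 202.
Round 3 (the away team proposes): the home team can get 202 next round, worth 0.96 × 202 = 193.92 now. The away team offers 193.92 and keeps 240 − 193.92 = 46.08.
Round 2 (the home team proposes): the away team can get 46.08 next round, worth 0.96 × 46.08 = 44.2368 now. The home team offers 44.2368 and keeps 240 − 44.2368 = 195.7632.
Round 1 (the away team proposes): the home team can get 195.7632 next round, worth 0.96 × 195.7632 = 187.932672 now; the away team offers that and keeps 52.067328.

52.07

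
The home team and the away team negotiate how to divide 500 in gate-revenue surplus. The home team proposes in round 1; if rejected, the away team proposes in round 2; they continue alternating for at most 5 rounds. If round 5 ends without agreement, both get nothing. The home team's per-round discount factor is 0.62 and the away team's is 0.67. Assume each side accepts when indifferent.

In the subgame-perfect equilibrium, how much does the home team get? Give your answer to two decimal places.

Round 5 (the home team proposes): rejection yields 0 for the away team; the home team offers 0 and keeps 500.
Round 4 (the away team proposes): the home team can get 500 next round, worth 0.62 × 500 = 310 now. The away team offers 310 and keeps 500 − 310 = 190.
Round 3 (the home team proposes): the away team can get 190 next round, worth 0.67 × 190 = 127.3 now; the home team offers that and keeps 372.7.
Round 2 (the away team proposes): the home team can get 372.7 next round, worth 0.62 × 372.7 = 231.074 now; the away team offers that and keeps 268.926.
Round 1 (the home team proposes): the away team can get 268.926 next round, worth 0.67 × 268.926 = 180.18042 now; the home team offers that and keeps 319.81958.

319.82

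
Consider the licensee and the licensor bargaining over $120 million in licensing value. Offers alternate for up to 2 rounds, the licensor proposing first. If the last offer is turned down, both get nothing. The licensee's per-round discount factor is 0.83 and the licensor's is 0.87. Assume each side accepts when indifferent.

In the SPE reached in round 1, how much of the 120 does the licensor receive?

20.4

Solve by backward induction from round 2.
Round 2 (the licensee proposes): rejection yields 0 for the licensor; the licensee offers 0 and keeps 120.
Round 1 (the licensor proposes): the licensee can get 120 next round, worth 0.83 × 120 = 99.6 now, so the licensor offers 99.6, keeping 20.4.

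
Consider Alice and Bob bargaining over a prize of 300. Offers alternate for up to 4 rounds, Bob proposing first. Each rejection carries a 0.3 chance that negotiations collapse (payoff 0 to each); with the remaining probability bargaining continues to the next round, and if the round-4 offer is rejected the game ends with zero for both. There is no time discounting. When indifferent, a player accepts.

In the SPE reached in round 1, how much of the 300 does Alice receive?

By backward induction:
Round 4 (Alice proposes): rejection yields 0 for Bob; Alice offers 0 and keeps 300.
Round 3 (Bob proposes): rejecting gives Alice an expected 0.7 × 300 = 210. Bob offers 210 and keeps 300 − 210 = 90.
Round 2 (Alice proposes): rejecting gives Bob an expected 0.7 × 90 = 63, so Alice offers 63, keeping 237.
Round 1 (Bob proposes): rejecting gives Alice an expected 0.7 × 237 = 165.9, so Bob offers 165.9, keeping 134.1.

165.9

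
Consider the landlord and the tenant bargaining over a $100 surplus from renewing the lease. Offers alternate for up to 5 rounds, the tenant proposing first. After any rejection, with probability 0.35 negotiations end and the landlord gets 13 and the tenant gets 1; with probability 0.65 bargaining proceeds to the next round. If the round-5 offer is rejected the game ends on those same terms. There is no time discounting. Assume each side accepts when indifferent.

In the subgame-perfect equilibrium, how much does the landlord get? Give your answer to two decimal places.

40.83

By backward induction:
Round 5 (the tenant proposes): the landlord gets 13 if talks fail, so the tenant offers 13 and keeps 87.
Round 4 (the landlord proposes): rejecting gives the tenant an expected 0.65 × 87 + 0.35 × 1 = 56.9; the landlord offers that and keeps 43.1.
Round 3 (the tenant proposes): rejecting gives the landlord an expected 0.65 × 43.1 + 0.35 × 13 = 32.565, so the tenant offers 32.565, keeping 67.435.
Round 2 (the landlord proposes): rejecting gives the tenant an expected 0.65 × 67.435 + 0.35 × 1 = 44.18275. The landlord offers 44.18275 and keeps 100 − 44.18275 = 55.81725.
Round 1 (the tenant proposes): rejecting gives the landlord an expected 0.65 × 55.81725 + 0.35 × 13 = 40.8312125, so the tenant offers 40.8312125, keeping 59.1687875.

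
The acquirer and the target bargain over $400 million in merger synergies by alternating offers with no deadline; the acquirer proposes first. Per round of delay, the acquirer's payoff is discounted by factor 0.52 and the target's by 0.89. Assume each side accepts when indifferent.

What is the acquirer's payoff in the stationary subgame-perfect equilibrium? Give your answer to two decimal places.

When the acquirer proposes, the target accepts any offer worth at least 0.89 times what the target would get by proposing next round; and vice versa.
This gives x = 400 − 0.89y and y = 400 − 0.52x, where x and y are each side's share when it proposes.
Hence (1 − 0.89·0.52)x = 400(1 − 0.89), i.e. 0.5372·x = 44.
x ≈ 81.9062; the target's share is 400 − x ≈ 318.0938.

81.91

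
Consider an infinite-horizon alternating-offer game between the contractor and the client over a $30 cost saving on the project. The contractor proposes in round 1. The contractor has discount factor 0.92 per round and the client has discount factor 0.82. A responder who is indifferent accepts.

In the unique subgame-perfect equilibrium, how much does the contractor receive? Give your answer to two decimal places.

In a stationary SPE each proposer offers the other exactly their discounted continuation value.
If the contractor keeps x when proposing and the client keeps y when proposing, then x = 30 − 0.82y and y = 30 − 0.92x.
Solving: x = 30(1 − 0.82) / (1 − 0.92·0.82) = 5.4 / 0.2456 ≈ 21.9870.
The client gets 30 − 21.9870 ≈ 8.0130.

21.99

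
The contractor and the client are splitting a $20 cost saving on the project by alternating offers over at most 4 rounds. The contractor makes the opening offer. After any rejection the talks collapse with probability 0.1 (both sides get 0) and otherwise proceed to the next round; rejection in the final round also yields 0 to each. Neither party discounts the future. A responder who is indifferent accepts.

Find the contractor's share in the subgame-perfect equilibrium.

Round 4 (the client proposes): rejection yields 0 for the contractor; the client offers 0 and keeps 20.
Round 3 (the contractor proposes): rejecting gives the client an expected 0.9 × 20 = 18. The contractor offers 18 and keeps 20 − 18 = 2.
Round 2 (the client proposes): rejecting gives the contractor an expected 0.9 × 2 = 1.8. The client offers 1.8 and keeps 20 − 1.8 = 18.2.
Round 1 (the contractor proposes): rejecting gives the client an expected 0.9 × 18.2 = 16.38. The contractor offers 16.38 and keeps 20 − 16.38 = 3.62.

3.62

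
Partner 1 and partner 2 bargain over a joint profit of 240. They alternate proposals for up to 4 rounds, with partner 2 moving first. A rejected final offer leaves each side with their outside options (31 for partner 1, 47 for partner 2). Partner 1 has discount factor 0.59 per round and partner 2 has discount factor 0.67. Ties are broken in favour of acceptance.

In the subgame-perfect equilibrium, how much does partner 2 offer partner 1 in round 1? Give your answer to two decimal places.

Round 4 (partner 1 proposes): partner 2 gets 47 if talks fail, so partner 1 offers 47 and keeps 193.
Round 3 (partner 2 proposes): partner 1 can get 193 next round, worth 0.59 × 193 = 113.87 now. Partner 2 offers 113.87 and keeps 240 − 113.87 = 126.13.
Round 2 (partner 1 proposes): partner 2 can get 126.13 next round, worth 0.67 × 126.13 = 84.5071 now. Partner 1 offers 84.5071 and keeps 240 − 84.5071 = 155.4929.
Round 1 (partner 2 proposes): partner 1 can get 155.4929 next round, worth 0.59 × 155.4929 = 91.740811 now, so partner 2 offers 91.740811, keeping 148.259189.

91.74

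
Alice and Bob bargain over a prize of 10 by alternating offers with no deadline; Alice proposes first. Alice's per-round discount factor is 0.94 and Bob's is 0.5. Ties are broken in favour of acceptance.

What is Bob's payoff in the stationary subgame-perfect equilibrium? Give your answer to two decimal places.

When Alice proposes, Bob accepts any offer worth at least 0.5 times what Bob would get by proposing next round; and vice versa.
This gives x = 10 − 0.5y and y = 10 − 0.94x, where x and y are each side's share when it proposes.
Hence (1 − 0.5·0.94)x = 10(1 − 0.5), i.e. 0.53·x = 5.
x ≈ 9.4340; Bob's share is 10 − x ≈ 0.5660.

0.57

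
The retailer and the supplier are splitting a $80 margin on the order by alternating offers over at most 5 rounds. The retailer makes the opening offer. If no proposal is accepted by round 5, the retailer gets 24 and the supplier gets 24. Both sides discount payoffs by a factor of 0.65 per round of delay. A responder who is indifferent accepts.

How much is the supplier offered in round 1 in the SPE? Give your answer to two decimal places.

Round 5 (the retailer proposes): the supplier gets 24 if talks fail, so the retailer offers 24 and keeps 56.
Round 4 (the supplier proposes): the retailer can get 56 next round, worth 0.65 × 56 = 36.4 now. The supplier offers 36.4 and keeps 80 − 36.4 = 43.6.
Round 3 (the retailer proposes): the supplier can get 43.6 next round, worth 0.65 × 43.6 = 28.34 now. The retailer offers 28.34 and keeps 80 − 28.34 = 51.66.
Round 2 (the supplier proposes): the retailer can get 51.66 next round, worth 0.65 × 51.66 = 33.579 now. The supplier offers 33.579 and keeps 80 − 33.579 = 46.421.
Round 1 (the retailer proposes): the supplier can get 46.421 next round, worth 0.65 × 46.421 = 30.17365 now, so the retailer offers 30.17365, keeping 49.82635.

30.17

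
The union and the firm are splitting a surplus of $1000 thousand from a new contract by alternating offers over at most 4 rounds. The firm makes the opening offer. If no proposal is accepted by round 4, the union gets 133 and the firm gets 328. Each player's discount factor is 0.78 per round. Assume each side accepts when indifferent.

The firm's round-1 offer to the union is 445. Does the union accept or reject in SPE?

Work out the union's continuation value if the offer is rejected.
Round 4 (the union proposes): the firm gets 328 if talks fail, so the union offers 328 and keeps 672.
Round 3 (the firm proposes): the union can get 672 next round, worth 0.78 × 672 = 524.16 now, so the firm offers 524.16, keeping 475.84.
Round 2 (the union proposes): the firm can get 475.84 next round, worth 0.78 × 475.84 = 371.1552 now. The union offers 371.1552 and keeps 1000 − 371.1552 = 628.8448.
So by rejecting in round 1, the union gets 628.8448 next round, worth 0.78 × 628.8448 = 490.498944 now.
Offer 445 < 490.498944, so the union rejects.

Reject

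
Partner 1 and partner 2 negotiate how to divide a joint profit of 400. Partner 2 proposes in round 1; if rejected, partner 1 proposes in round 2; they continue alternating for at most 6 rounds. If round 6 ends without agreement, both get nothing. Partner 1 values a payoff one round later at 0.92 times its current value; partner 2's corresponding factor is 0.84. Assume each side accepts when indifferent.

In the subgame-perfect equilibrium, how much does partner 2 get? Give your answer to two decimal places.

75.84

Round 6 (partner 1 proposes): partner 2 will accept anything ≥ 0, so partner 1 offers 0 and keeps 400.
Round 5 (partner 2 proposes): partner 1 can get 400 next round, worth 0.92 × 400 = 368 now, so partner 2 offers 368, keeping 32.
Round 4 (partner 1 proposes): partner 2 can get 32 next round, worth 0.84 × 32 = 26.88 now, so partner 1 offers 26.88, keeping 373.12.
Round 3 (partner 2 proposes): partner 1 can get 373.12 next round, worth 0.92 × 373.12 = 343.2704 now. Partner 2 offers 343.2704 and keeps 400 − 343.2704 = 56.7296.
Round 2 (partner 1 proposes): partner 2 can get 56.7296 next round, worth 0.84 × 56.7296 = 47.652864 now. Partner 1 offers 47.652864 and keeps 400 − 47.652864 = 352.347136.
Round 1 (partner 2 proposes): partner 1 can get 352.347136 next round, worth 0.92 × 352.347136 = 324.15936512 now; partner 2 offers that and keeps 75.84063488.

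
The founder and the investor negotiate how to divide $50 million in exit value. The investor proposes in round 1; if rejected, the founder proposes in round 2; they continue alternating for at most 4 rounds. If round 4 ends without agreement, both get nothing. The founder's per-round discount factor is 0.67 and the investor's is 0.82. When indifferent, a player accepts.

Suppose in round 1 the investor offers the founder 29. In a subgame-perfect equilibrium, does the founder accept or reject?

Round 4 (the founder proposes): rejection yields 0 for the investor; the founder offers 0 and keeps 50.
Round 3 (the investor proposes): the founder can get 50 next round, worth 0.67 × 50 = 33.5 now. The investor offers 33.5 and keeps 50 − 33.5 = 16.5.
Round 2 (the founder proposes): the investor can get 16.5 next round, worth 0.82 × 16.5 = 13.53 now, so the founder offers 13.53, keeping 36.47.
So by rejecting in round 1, the founder gets 36.47 next round, worth 0.67 × 36.47 = 24.4349 now.
Offer 29 ≥ 24.4349, so the founder accepts.

Accept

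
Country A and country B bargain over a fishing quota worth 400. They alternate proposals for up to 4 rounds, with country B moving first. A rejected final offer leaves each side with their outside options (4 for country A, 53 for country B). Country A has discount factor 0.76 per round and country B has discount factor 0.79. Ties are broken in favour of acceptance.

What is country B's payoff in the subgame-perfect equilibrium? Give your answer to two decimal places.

Round 4 (country A proposes): country B gets 53 if talks fail, so country A offers 53 and keeps 347.
Round 3 (country B proposes): country A can get 347 next round, worth 0.76 × 347 = 263.72 now; country B offers that and keeps 136.28.
Round 2 (country A proposes): country B can get 136.28 next round, worth 0.79 × 136.28 = 107.6612 now, so country A offers 107.6612, keeping 292.3388.
Round 1 (country B proposes): country A can get 292.3388 next round, worth 0.76 × 292.3388 = 222.177488 now, so country B offers 222.177488, keeping 177.822512.

177.82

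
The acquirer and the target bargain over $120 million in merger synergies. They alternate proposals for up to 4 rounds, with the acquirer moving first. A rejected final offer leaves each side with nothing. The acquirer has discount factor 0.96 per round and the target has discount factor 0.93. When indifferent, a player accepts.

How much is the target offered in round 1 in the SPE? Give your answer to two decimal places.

104.10

Round 4 (the target proposes): the acquirer will accept anything ≥ 0, so the target offers 0 and keeps 120.
Round 3 (the acquirer proposes): the target can get 120 next round, worth 0.93 × 120 = 111.6 now, so the acquirer offers 111.6, keeping 8.4.
Round 2 (the target proposes): the acquirer can get 8.4 next round, worth 0.96 × 8.4 = 8.064 now, so the target offers 8.064, keeping 111.936.
Round 1 (the acquirer proposes): the target can get 111.936 next round, worth 0.93 × 111.936 = 104.10048 now; the acquirer offers that and keeps 15.89952.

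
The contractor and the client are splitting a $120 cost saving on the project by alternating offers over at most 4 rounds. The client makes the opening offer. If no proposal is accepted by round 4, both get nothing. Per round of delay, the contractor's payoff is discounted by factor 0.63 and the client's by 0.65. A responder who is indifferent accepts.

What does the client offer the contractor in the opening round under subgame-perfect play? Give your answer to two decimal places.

57.42

Round 4 (the contractor proposes): rejection yields 0 for the client; the contractor offers 0 and keeps 120.
Round 3 (the client proposes): the contractor can get 120 next round, worth 0.63 × 120 = 75.6 now. The client offers 75.6 and keeps 120 − 75.6 = 44.4.
Round 2 (the contractor proposes): the client can get 44.4 next round, worth 0.65 × 44.4 = 28.86 now, so the contractor offers 28.86, keeping 91.14.
Round 1 (the client proposes): the contractor can get 91.14 next round, worth 0.63 × 91.14 = 57.4182 now, so the client offers 57.4182, keeping 62.5818.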